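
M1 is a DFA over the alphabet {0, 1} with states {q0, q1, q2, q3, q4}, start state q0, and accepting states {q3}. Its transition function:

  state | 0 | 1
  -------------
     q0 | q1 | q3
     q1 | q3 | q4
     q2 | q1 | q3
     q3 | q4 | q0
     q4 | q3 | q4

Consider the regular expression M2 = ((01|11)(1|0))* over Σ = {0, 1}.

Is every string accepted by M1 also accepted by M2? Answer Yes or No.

The string 1 is in L(M1) but not in L(M2).
So L(M1) ⊄ L(M2).

No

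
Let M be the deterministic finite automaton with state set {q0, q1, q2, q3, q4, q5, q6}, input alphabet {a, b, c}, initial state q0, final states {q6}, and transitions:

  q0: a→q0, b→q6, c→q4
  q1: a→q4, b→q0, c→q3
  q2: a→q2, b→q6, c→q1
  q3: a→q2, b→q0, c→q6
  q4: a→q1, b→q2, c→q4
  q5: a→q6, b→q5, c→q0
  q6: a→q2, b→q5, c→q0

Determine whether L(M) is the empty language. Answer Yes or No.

No

The string b is accepted: the run q0 → q6 ends in the accepting state q6.
Since at least one string is accepted, L(M) is not empty.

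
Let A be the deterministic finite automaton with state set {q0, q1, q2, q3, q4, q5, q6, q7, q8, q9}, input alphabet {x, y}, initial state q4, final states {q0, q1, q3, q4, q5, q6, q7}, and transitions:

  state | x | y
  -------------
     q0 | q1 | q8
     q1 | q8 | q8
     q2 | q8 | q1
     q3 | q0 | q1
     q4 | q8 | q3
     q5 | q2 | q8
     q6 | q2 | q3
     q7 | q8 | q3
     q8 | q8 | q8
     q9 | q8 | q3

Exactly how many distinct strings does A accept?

The useful subgraph on states {q0, q1, q3, q4} is acyclic, so L(A) is finite; the longest accepting path visits 4 useful states, giving maximum string length 3.
Counting accepting paths from q4 by length: 1 of length 0, 1 of length 1, 2 of length 2, 1 of length 3. Total 5.

5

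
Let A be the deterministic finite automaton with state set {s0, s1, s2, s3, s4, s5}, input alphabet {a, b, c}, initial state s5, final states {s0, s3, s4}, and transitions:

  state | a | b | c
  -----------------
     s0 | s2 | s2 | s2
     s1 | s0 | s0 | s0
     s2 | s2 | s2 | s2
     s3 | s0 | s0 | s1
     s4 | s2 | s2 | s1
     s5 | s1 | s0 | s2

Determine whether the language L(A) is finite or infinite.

finite

The useful states (reachable from s5 and able to reach an accepting state) are {s0, s1, s5}.
Restricted to these states the transition graph has no cycle, so every accepting path has bounded length and L is finite.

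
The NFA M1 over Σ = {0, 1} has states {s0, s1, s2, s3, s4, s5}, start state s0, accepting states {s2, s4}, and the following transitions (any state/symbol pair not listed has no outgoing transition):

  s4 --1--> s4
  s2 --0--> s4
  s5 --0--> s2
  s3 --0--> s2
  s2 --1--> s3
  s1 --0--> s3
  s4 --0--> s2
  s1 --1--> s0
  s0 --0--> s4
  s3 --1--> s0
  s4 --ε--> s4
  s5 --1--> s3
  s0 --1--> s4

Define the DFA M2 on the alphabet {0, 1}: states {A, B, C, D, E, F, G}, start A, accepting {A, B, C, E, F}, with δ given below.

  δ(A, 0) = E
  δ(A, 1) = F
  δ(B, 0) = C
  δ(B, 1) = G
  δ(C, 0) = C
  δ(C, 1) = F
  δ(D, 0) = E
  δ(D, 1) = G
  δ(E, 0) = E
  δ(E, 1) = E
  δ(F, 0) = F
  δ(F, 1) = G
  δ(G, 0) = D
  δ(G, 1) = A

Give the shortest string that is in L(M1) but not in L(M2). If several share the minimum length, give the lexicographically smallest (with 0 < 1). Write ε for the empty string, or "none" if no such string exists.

The string 11 is accepted by M1 but not by M2.
No shorter string lies in the difference, and 11 is the lexicographically first length-2 string in L(M1) \ L(M2).

11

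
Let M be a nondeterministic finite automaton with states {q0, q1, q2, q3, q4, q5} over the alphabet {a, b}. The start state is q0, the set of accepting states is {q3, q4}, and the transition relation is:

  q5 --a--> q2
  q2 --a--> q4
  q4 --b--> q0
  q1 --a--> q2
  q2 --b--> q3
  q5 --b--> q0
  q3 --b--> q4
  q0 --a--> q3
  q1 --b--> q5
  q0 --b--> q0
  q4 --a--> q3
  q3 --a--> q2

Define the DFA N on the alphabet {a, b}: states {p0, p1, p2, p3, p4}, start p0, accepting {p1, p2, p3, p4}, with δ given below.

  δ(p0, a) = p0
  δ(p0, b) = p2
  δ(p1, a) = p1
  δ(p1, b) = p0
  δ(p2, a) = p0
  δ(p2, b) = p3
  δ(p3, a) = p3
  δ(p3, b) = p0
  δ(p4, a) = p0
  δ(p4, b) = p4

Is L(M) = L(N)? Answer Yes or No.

The string a is accepted by M but rejected by N.
So L(M) ≠ L(N).

No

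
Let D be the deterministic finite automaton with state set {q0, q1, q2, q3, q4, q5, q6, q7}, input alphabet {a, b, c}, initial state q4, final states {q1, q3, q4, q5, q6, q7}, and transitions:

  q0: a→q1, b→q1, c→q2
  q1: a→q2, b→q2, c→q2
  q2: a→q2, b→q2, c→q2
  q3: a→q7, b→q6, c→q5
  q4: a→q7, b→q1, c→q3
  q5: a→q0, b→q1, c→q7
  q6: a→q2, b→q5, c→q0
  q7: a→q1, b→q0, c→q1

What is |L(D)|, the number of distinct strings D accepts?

34

The useful subgraph on states {q0, q1, q3, q4, q5, q6, q7} is acyclic, so L(D) is finite; the longest accepting path visits 7 useful states, giving maximum string length 6.
Counting accepting paths from q4 by length: 1 of length 0, 3 of length 1, 5 of length 2, 7 of length 3, 10 of length 4, 6 of length 5, 2 of length 6. Total 34.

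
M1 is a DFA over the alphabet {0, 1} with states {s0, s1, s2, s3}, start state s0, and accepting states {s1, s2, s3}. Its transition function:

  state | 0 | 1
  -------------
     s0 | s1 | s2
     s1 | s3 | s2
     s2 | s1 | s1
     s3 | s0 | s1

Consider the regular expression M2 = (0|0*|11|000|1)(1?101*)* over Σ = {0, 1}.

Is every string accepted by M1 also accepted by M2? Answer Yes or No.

The string 01 is in L(M1) but not in L(M2).
So L(M1) ⊄ L(M2).

No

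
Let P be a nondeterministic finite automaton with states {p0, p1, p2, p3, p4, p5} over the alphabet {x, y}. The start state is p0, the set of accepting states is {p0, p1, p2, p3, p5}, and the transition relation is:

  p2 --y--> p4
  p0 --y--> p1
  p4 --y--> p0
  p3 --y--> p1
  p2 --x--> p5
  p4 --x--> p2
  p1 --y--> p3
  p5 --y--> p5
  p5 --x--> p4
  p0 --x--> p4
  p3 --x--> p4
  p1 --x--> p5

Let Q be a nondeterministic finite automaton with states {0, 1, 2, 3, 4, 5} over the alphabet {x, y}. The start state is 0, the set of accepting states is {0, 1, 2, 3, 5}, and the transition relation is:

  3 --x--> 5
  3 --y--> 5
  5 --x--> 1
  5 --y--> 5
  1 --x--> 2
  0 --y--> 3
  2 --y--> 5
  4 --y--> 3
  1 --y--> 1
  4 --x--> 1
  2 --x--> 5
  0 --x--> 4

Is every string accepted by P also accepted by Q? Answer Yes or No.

Exploring the product automaton P × Q from the start pair (p0, 0), following both machines on each input symbol, reaches 19 state pairs: (p0, 0), (p4, 4), (p1, 3), (p2, 1), (p0, 3), (p5, 5), (p3, 5), (p5, 2), (p4, 1), (p4, 5), (p1, 5), (p2, 2), (p0, 1), (p0, 5), (p5, 1), (p4, 2), (p1, 1), (p2, 5), (p3, 1).
P accepts in {p0, p1, p2, p3, p5} and Q accepts in {0, 1, 2, 3, 5}. The reachable pairs whose P-component is accepting are (p0, 0), (p1, 3), (p2, 1), (p0, 3), (p5, 5), (p3, 5), (p5, 2), (p1, 5), (p2, 2), (p0, 1), (p0, 5), (p5, 1), (p1, 1), (p2, 5), (p3, 1); in each of them the Q-component is accepting too, so the product for L(P) \ L(Q) (P-component accepting, Q-component rejecting) has no reachable accepting pair and the difference is empty.
Hence every string in L(P) is also in L(Q).

Yes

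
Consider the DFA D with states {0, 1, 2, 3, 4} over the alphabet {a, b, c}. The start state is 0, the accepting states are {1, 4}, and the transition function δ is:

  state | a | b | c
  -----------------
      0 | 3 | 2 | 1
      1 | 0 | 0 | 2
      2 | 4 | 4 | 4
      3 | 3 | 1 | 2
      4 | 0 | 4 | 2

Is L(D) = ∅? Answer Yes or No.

No

The string c is accepted: the run 0 → 1 ends in the accepting state 1.
Since at least one string is accepted, L(D) is not empty.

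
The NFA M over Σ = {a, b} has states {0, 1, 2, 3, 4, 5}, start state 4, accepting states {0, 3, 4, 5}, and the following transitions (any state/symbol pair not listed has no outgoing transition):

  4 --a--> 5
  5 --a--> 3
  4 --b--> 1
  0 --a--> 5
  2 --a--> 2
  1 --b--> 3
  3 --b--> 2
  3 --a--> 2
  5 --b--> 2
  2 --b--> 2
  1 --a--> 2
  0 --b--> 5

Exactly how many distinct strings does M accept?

4

The useful subgraph on states {1, 3, 4, 5} is acyclic, so L(M) is finite; the longest accepting path visits 3 useful states, giving maximum string length 2.
Counting accepting paths from 4 by length: 1 of length 0, 1 of length 1, 2 of length 2. Total 4.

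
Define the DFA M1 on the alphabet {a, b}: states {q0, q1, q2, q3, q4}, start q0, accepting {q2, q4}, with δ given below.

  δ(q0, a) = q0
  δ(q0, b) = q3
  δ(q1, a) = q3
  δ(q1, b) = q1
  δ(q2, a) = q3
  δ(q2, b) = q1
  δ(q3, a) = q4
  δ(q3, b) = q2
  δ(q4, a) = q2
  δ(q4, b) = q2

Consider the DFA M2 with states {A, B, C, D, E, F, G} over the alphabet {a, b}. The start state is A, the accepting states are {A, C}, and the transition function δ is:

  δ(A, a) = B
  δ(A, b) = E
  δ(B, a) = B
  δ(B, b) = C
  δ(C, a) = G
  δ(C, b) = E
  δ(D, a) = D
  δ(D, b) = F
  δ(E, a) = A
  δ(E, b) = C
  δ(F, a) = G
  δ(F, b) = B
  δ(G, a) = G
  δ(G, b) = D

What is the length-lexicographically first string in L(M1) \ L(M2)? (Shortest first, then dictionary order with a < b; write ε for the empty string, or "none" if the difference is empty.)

aba

The string aba is accepted by M1 but not by M2.
No shorter string lies in the difference, and aba is the lexicographically first length-3 string in L(M1) \ L(M2).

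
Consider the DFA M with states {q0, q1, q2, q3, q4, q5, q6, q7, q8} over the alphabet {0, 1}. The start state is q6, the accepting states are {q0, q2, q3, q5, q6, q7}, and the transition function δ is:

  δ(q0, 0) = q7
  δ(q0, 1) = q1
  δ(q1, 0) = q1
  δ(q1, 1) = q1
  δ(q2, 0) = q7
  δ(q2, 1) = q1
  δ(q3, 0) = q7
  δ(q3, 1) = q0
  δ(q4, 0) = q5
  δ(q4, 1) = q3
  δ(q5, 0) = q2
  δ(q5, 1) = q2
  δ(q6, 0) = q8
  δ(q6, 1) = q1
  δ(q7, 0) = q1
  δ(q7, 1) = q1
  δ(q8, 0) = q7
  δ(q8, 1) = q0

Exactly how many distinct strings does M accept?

4

The useful subgraph on states {q0, q6, q7, q8} is acyclic, so L(M) is finite; the longest accepting path visits 4 useful states, giving maximum string length 3.
Counting accepting paths from q6 by length: 1 of length 0, 2 of length 2, 1 of length 3. Total 4.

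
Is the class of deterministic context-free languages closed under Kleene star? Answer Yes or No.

No

L = {c aⁿbⁿ : n≥0} ∪ {cc aⁿb²ⁿ : n≥0} is a DCFL (the number of leading c's fixes which ratio the DPDA checks), but L* is not. Every word of L starts with c, so in a factorisation of the string cc aⁱbʲ (i≥1) into words of L each factor begins at one of the two c's: either the whole string is a single word of L (forcing j = 2i), or it splits as c · (c aⁱbʲ) with c ∈ L (take n = 0) and c aⁱbʲ ∈ L (forcing j = i). Thus L* ∩ cca⁺b* = {cc aⁿbⁿ : n≥1} ∪ {cc aⁿb²ⁿ : n≥1}. A DPDA for L* would give one for this intersection with a regular set, and, started from its configuration after reading cc, one for {aⁿbⁿ : n≥1} ∪ {aⁿb²ⁿ : n≥1}, which no deterministic PDA accepts (a DPDA for it would have a single run on aⁿb²ⁿ, accepting after the prefix aⁿbⁿ and accepting again after n more b's; an ordinary PDA that simulates it on a's and b's and, at any moment when it is accepting, may switch to reading only a fresh letter d while feeding each d to the simulation as a b, would accept aⁱbʲdᵏ (k≥1) exactly when both aⁱbʲ and aⁱbʲ⁺ᵏ are in the language, i.e. its language intersected with the regular set a*b*d⁺ would be exactly {aⁿbⁿdⁿ : n≥1} — impossible, since context-free languages are closed under intersection with regular sets and {aⁿbⁿdⁿ} is not context-free). So L* is not a DCFL.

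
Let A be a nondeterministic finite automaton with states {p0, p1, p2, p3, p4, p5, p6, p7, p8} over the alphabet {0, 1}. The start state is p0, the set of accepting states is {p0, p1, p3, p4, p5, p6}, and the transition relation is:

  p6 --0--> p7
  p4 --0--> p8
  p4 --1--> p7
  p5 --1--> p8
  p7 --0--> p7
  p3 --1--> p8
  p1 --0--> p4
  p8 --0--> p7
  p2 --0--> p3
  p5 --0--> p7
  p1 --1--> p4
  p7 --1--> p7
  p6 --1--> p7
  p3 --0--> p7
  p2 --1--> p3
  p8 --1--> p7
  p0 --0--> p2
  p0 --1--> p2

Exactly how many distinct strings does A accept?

5

The useful subgraph on states {p0, p2, p3} is acyclic, so L(A) is finite; the longest accepting path visits 3 useful states, giving maximum string length 2.
Counting accepting paths from p0 by length: 1 of length 0, 4 of length 2. Total 5.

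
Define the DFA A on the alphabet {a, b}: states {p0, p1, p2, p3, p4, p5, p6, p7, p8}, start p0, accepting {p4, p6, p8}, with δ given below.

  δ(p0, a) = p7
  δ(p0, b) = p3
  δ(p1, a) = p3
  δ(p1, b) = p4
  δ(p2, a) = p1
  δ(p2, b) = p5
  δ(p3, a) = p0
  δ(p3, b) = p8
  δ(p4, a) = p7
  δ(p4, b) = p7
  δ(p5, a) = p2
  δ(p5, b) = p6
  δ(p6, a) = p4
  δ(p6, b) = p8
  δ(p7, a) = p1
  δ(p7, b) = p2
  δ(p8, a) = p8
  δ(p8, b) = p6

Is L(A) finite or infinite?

State p0 is reachable from the start and can reach an accepting state, and it lies on the cycle p0 → p3 → p0.
Traversing that cycle any number of times yields accepted strings of unbounded length, so the language is infinite.

infinite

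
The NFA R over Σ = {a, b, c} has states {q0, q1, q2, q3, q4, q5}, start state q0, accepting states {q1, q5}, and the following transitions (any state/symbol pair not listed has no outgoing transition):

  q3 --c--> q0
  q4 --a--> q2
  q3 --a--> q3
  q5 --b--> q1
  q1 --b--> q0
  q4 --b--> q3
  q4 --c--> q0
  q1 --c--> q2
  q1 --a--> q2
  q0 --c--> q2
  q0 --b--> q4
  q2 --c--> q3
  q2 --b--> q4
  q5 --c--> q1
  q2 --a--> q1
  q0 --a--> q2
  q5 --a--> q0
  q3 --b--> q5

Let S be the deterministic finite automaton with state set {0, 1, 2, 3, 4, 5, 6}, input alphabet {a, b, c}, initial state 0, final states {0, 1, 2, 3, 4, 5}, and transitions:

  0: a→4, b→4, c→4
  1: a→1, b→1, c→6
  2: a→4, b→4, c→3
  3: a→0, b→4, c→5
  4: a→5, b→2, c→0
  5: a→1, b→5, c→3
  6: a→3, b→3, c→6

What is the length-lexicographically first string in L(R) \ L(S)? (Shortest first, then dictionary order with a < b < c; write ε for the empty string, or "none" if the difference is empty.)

aaabbbc

The string aaabbbc is accepted by R but not by S.
No shorter string lies in the difference, and aaabbbc is the lexicographically first length-7 string in L(R) \ L(S).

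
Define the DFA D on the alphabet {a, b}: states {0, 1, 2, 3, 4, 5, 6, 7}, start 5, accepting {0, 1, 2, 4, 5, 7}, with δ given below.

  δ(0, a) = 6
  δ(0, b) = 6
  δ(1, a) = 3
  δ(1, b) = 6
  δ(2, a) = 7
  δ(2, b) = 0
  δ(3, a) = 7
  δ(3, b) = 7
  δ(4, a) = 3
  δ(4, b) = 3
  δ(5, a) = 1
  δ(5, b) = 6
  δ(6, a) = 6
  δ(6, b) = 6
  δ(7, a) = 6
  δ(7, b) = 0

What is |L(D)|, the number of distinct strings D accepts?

6

The useful subgraph on states {0, 1, 3, 5, 7} is acyclic, so L(D) is finite; the longest accepting path visits 5 useful states, giving maximum string length 4.
Counting accepting paths from 5 by length: 1 of length 0, 1 of length 1, 2 of length 3, 2 of length 4. Total 6.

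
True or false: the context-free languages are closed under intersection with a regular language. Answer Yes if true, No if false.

Yes

Run a PDA for the context-free language and a DFA for the regular one in parallel (product of finite controls, the PDA's stack unchanged, the DFA advancing only on input moves); the product PDA accepts exactly the intersection. (Intersection of two CFLs, by contrast, can fail to be context-free.)
So the context-free languages are closed under intersection with a regular language.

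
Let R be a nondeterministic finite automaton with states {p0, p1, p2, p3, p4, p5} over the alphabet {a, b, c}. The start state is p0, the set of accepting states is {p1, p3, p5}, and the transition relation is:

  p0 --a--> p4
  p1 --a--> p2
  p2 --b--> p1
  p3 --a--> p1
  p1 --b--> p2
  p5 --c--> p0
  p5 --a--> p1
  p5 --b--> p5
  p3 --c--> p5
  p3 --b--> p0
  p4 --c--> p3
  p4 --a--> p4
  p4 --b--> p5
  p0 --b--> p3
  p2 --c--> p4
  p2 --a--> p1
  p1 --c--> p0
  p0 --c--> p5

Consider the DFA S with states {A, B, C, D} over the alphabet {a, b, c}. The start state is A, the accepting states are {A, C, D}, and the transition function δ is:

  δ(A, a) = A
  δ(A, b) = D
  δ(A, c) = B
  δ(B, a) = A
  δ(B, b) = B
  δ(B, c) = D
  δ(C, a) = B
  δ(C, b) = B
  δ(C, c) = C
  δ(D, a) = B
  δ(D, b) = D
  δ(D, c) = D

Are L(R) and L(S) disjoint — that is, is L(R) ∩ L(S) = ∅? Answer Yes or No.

No

The string b is accepted by both R and S.
Hence L(R) ∩ L(S) ≠ ∅.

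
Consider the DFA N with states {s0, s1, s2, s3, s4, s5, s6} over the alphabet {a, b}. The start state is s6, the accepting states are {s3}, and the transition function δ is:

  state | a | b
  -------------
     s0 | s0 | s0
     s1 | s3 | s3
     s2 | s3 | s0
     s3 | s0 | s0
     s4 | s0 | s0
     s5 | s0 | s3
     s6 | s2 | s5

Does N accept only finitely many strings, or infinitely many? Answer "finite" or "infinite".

The useful states (reachable from s6 and able to reach an accepting state) are {s2, s3, s5, s6}.
Restricted to these states the transition graph has no cycle, so every accepting path has bounded length and L is finite.

finite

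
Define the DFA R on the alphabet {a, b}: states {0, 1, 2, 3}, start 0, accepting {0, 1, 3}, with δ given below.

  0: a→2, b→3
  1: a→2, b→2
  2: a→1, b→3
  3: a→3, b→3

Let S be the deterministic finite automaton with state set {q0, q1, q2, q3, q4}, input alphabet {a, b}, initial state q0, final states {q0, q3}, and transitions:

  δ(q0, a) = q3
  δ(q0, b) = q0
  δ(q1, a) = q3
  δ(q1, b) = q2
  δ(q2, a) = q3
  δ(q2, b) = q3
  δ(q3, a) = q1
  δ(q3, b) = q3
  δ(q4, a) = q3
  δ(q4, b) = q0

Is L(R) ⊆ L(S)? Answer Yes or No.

No

The string aa is in L(R) but not in L(S).
So L(R) ⊄ L(S).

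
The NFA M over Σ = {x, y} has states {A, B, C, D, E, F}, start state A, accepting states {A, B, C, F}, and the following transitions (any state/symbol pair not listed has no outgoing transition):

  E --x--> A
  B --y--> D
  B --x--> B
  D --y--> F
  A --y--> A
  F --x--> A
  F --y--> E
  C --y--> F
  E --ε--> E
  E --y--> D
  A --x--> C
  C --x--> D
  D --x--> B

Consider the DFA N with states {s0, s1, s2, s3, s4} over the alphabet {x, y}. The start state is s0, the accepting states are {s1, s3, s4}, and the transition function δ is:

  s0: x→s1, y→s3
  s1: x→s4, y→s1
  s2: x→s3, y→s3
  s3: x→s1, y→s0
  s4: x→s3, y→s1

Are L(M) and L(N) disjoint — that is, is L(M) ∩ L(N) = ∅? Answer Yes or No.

The string x is accepted by both M and N.
Hence L(M) ∩ L(N) ≠ ∅.

No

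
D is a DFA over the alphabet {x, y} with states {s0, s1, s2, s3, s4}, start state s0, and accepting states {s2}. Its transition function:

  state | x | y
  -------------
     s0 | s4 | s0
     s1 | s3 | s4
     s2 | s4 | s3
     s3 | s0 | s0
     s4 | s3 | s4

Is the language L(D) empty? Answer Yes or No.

Yes

The states reachable from the start state are {s0, s3, s4}.
None of the accepting states {s2} is reachable, so no string is accepted and L(D) = ∅.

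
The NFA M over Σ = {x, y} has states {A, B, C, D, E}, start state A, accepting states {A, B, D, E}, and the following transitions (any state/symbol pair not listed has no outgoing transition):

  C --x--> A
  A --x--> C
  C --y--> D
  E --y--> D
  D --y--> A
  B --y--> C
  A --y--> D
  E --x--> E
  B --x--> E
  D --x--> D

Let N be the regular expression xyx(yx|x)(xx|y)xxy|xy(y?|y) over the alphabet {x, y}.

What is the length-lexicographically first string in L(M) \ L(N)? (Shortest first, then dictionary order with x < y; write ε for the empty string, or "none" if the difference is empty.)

The empty string ε is accepted by M but not by N.
Since ε is the unique shortest string, it is the required witness.

ε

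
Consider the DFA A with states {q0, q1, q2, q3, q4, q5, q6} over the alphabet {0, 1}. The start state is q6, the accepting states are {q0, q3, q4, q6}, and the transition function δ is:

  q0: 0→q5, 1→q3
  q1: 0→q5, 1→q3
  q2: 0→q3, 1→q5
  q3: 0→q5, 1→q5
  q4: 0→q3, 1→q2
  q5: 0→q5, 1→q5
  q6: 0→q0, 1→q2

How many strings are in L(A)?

The useful subgraph on states {q0, q2, q3, q6} is acyclic, so L(A) is finite; the longest accepting path visits 3 useful states, giving maximum string length 2.
Counting accepting paths from q6 by length: 1 of length 0, 1 of length 1, 2 of length 2. Total 4.

4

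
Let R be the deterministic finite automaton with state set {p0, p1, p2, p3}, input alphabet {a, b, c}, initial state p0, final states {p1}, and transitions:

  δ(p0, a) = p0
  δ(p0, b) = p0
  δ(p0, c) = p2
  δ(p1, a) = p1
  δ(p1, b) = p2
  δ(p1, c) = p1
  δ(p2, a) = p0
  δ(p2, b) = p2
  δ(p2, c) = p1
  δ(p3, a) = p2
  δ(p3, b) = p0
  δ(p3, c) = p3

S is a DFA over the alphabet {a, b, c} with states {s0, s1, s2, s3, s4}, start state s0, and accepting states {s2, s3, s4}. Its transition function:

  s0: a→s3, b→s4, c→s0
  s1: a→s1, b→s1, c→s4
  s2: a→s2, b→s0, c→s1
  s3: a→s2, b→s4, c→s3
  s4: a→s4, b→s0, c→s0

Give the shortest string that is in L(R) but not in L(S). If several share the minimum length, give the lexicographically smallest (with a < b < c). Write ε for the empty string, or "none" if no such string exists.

The string cc is accepted by R but not by S.
No shorter string lies in the difference, and cc is the lexicographically first length-2 string in L(R) \ L(S).

cc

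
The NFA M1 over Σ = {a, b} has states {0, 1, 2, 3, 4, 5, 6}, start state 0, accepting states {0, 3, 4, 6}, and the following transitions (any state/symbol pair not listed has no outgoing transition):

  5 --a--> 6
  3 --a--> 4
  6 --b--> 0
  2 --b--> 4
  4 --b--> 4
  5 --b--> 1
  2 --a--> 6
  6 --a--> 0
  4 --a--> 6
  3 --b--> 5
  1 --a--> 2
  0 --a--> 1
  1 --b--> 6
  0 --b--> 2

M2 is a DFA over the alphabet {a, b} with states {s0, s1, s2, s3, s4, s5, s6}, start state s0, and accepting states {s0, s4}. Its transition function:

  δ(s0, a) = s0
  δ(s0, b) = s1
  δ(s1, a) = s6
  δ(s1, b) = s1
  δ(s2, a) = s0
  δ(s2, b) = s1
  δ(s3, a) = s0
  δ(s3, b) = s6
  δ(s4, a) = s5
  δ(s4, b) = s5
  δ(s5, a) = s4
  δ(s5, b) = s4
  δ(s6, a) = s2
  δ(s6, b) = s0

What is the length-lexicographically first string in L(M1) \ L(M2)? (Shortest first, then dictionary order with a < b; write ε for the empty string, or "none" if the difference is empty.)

ab

The string ab is accepted by M1 but not by M2.
No shorter string lies in the difference, and ab is the lexicographically first length-2 string in L(M1) \ L(M2).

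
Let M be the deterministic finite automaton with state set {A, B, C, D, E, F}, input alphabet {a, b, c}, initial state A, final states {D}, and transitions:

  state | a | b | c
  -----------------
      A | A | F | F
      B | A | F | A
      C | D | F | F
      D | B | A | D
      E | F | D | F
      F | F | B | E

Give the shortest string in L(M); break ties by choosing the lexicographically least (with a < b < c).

bcb

A breadth-first search from A reaches an accepting state first via the path A → F → E → D on input bcb.
No string of length < 3 is accepted (BFS exhausts all shorter strings without reaching an accepting state), and bcb is the lexicographically least accepting string of length 3.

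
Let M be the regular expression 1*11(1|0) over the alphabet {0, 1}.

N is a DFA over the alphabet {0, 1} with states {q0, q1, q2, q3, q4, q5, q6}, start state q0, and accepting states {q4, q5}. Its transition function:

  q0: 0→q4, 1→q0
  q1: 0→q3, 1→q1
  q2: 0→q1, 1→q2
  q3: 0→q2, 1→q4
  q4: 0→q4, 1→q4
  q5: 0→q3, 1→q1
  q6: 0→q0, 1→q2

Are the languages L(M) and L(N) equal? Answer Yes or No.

The string 111 is accepted by M but rejected by N.
So L(M) ≠ L(N).

No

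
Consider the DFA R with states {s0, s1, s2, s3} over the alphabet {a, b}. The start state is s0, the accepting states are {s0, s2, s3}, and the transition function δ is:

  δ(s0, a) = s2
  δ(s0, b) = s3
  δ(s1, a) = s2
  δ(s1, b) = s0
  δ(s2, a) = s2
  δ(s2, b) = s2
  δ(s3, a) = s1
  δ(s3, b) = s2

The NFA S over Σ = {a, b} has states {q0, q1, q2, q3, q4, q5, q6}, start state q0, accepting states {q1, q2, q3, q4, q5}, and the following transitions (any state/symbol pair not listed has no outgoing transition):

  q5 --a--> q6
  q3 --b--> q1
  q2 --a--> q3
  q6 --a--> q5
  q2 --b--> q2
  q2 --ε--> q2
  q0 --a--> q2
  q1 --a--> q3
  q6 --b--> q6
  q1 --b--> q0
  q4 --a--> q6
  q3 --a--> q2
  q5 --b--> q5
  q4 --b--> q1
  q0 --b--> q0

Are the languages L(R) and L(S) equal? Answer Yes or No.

The empty string ε is accepted by R but rejected by S.
So L(R) ≠ L(S).

No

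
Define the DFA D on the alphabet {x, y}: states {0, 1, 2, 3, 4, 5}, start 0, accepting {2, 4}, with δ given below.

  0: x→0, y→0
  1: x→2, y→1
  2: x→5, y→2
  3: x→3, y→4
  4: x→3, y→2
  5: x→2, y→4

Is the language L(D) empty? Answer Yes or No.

The states reachable from the start state are {0}.
None of the accepting states {2, 4} is reachable, so no string is accepted and L(D) = ∅.

Yes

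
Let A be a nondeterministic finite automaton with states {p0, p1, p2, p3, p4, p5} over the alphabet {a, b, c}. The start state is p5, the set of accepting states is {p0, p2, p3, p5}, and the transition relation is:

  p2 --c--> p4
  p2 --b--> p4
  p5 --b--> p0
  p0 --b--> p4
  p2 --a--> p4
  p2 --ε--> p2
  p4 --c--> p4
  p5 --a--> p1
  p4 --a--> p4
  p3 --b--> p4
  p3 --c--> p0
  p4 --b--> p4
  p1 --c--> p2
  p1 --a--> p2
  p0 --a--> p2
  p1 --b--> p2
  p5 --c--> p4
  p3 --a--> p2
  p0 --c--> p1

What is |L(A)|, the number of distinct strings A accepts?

The useful subgraph on states {p0, p1, p2, p5} is acyclic, so L(A) is finite; the longest accepting path visits 4 useful states, giving maximum string length 3.
Counting accepting paths from p5 by length: 1 of length 0, 1 of length 1, 4 of length 2, 3 of length 3. Total 9.

9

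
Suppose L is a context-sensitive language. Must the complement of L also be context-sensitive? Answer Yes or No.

Yes

The context-sensitive languages are exactly NSPACE(n), and by the Immerman–Szelepcsényi theorem nondeterministic space classes (from log n up) are closed under complement.
So the context-sensitive languages are closed under complement.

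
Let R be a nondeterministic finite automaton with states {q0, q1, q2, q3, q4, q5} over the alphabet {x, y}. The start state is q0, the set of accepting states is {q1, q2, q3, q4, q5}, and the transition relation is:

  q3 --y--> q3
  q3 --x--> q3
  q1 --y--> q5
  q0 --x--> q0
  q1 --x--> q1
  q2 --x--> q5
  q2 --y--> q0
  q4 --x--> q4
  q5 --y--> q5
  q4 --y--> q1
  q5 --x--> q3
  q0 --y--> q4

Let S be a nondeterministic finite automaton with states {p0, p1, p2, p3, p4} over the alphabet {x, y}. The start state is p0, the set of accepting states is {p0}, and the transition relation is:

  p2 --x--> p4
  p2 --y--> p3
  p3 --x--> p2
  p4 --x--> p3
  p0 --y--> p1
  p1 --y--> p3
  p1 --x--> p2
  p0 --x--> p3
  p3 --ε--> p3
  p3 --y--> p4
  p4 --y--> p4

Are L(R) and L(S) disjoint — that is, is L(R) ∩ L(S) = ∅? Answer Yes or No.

Exploring the product automaton R × S from the start pair (q0, p0), following both machines on each input symbol, reaches 16 state pairs: (q0, p0), (q0, p3), (q4, p1), (q0, p2), (q4, p4), (q4, p2), (q1, p3), (q0, p4), (q4, p3), (q1, p4), (q1, p2), (q5, p4), (q5, p3), (q3, p3), (q3, p2), (q3, p4).
R accepts in {q1, q2, q3, q4, q5} and S accepts in {p0}; no reachable pair has both components accepting, so no string drives both machines to acceptance simultaneously and L(R) ∩ L(S) = ∅.
So no string is accepted by both, and the intersection is empty.

Yes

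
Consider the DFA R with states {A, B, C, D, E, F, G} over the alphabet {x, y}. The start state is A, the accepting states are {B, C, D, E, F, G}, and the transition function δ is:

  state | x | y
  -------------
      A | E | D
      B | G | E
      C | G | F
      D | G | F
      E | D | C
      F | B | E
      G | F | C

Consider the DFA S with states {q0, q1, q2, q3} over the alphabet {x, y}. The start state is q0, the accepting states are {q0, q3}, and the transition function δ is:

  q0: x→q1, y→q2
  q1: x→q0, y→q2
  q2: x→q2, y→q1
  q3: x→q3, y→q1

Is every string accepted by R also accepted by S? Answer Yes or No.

The string x is in L(R) but not in L(S).
So L(R) ⊄ L(S).

No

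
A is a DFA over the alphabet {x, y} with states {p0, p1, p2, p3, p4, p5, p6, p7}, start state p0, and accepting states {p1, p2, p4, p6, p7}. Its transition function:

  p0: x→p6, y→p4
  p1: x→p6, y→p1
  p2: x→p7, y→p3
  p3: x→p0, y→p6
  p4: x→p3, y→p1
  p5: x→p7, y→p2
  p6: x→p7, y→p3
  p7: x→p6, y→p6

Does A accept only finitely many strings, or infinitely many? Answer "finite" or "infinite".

infinite

State p1 is reachable from the start and can reach an accepting state, and it lies on the cycle p1 → p1.
Traversing that cycle any number of times yields accepted strings of unbounded length, so the language is infinite.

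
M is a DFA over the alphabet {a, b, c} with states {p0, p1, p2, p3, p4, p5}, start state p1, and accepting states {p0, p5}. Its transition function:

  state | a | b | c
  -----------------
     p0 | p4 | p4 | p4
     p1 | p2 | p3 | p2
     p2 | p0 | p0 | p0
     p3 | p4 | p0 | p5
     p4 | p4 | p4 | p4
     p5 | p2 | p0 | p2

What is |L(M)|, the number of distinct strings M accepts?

15

The useful subgraph on states {p0, p1, p2, p3, p5} is acyclic, so L(M) is finite; the longest accepting path visits 5 useful states, giving maximum string length 4.
Counting accepting paths from p1 by length: 8 of length 2, 1 of length 3, 6 of length 4. Total 15.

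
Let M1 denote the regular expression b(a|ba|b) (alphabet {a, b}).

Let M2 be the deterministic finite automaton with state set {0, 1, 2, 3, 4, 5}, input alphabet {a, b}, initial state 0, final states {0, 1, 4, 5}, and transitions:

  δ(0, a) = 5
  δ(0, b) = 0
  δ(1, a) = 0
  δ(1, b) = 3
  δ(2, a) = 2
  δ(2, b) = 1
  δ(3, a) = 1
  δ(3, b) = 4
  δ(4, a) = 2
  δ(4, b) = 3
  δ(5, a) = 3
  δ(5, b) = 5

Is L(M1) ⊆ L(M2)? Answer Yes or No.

Yes

Converting the expression M1 to a DFA (subset construction, then merging equivalent states) gives the minimal DFA with states {r0, r1, r2, r3, r4}, start state r0, accepting states {r3, r4} and transitions r0: a→r1, b→r2; r1: a→r1, b→r1; r2: a→r3, b→r4; r3: a→r1, b→r1; r4: a→r3, b→r1.
Exploring the product automaton M1 × M2 from the start pair (r0, 0), following both machines on each input symbol, reaches 10 state pairs: (r0, 0), (r1, 5), (r2, 0), (r1, 3), (r3, 5), (r4, 0), (r1, 1), (r1, 4), (r1, 0), (r1, 2).
M1 accepts in {r3, r4} and M2 accepts in {0, 1, 4, 5}. The reachable pairs whose M1-component is accepting are (r3, 5), (r4, 0); in each of them the M2-component is accepting too, so the product for L(M1) \ L(M2) (M1-component accepting, M2-component rejecting) has no reachable accepting pair and the difference is empty.
Hence every string in L(M1) is also in L(M2).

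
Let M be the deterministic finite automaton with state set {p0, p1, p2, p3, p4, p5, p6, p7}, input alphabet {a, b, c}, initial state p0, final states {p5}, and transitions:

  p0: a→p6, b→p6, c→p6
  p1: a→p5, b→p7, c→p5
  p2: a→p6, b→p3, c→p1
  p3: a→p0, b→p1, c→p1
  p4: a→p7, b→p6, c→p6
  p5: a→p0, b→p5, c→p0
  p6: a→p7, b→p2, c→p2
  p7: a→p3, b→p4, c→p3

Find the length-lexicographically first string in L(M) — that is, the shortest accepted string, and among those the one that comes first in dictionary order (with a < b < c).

abca

A breadth-first search from p0 reaches an accepting state first via the path p0 → p6 → p2 → p1 → p5 on input abca.
No string of length < 4 is accepted (BFS exhausts all shorter strings without reaching an accepting state), and abca is the lexicographically least accepting string of length 4.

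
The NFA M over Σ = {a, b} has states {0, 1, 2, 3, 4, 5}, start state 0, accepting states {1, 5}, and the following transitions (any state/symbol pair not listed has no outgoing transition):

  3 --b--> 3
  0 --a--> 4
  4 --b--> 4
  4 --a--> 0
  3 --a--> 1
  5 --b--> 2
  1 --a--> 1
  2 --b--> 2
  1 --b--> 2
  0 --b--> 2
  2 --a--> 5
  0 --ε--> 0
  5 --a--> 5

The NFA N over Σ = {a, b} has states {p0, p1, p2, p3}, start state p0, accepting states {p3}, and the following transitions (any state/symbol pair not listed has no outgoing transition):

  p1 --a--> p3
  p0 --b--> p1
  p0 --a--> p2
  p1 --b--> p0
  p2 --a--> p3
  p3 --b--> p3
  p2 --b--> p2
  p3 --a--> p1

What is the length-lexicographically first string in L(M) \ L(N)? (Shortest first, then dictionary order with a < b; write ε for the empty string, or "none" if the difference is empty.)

baa

The string baa is accepted by M but not by N.
No shorter string lies in the difference, and baa is the lexicographically first length-3 string in L(M) \ L(N).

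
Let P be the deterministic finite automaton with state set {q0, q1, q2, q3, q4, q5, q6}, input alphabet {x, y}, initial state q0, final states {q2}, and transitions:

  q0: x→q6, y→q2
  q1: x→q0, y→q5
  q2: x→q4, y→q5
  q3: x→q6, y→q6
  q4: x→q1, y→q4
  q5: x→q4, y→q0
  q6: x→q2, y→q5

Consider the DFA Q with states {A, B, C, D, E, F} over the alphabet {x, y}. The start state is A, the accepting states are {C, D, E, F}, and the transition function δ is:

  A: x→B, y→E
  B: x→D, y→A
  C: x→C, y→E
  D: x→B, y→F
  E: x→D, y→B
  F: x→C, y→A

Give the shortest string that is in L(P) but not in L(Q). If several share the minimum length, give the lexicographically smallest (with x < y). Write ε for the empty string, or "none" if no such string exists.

xyyy

The string xyyy is accepted by P but not by Q.
No shorter string lies in the difference, and xyyy is the lexicographically first length-4 string in L(P) \ L(Q).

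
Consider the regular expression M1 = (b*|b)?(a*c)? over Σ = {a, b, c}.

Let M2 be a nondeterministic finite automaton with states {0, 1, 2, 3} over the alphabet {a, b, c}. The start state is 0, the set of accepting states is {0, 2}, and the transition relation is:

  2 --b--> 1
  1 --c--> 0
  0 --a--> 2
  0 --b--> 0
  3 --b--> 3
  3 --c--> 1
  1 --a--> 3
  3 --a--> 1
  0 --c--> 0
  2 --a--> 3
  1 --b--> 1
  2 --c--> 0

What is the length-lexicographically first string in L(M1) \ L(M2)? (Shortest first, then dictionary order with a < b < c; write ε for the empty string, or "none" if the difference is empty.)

The string aac is accepted by M1 but not by M2.
No shorter string lies in the difference, and aac is the lexicographically first length-3 string in L(M1) \ L(M2).

aac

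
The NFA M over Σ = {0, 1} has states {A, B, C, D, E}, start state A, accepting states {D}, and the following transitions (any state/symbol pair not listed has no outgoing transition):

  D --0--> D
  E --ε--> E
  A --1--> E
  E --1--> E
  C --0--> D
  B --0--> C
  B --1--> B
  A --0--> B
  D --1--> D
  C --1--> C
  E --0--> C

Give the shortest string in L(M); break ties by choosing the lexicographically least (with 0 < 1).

000

A breadth-first search from A reaches an accepting state first via the path A → B → C → D on input 000.
No string of length < 3 is accepted (BFS exhausts all shorter strings without reaching an accepting state), and 000 is the lexicographically least accepting string of length 3.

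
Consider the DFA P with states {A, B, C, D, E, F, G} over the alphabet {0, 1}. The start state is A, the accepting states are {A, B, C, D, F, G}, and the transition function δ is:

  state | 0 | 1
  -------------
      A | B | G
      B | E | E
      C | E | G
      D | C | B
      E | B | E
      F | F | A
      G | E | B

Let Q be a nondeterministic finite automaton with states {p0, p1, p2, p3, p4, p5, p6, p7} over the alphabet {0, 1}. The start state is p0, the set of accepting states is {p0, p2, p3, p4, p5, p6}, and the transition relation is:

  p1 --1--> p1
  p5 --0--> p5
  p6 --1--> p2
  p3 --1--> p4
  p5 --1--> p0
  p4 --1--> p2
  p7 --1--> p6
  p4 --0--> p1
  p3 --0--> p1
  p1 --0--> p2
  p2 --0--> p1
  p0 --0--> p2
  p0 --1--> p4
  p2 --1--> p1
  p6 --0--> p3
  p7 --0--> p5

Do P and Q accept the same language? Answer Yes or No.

Exploring the product automaton P × Q from the start pair (A, p0), following both machines on each input symbol, reaches 4 state pairs: (A, p0), (B, p2), (G, p4), (E, p1).
P accepts in {A, B, C, D, F, G} and Q accepts in {p0, p2, p3, p4, p5, p6}. In every reachable pair the two components are either both accepting — (A, p0), (B, p2), (G, p4) — or both non-accepting, so no string is accepted by exactly one of the machines: L(P) \ L(Q) and L(Q) \ L(P) are both empty.
Hence every string is accepted by P iff it is accepted by Q, and the two languages coincide.

Yes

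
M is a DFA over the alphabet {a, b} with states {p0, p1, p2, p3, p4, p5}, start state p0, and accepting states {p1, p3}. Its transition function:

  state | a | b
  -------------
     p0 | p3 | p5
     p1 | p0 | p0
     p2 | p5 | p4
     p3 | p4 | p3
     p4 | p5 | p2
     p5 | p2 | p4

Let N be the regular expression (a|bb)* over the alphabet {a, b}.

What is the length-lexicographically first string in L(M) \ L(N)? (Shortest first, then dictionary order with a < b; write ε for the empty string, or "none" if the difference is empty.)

ab

The string ab is accepted by M but not by N.
No shorter string lies in the difference, and ab is the lexicographically first length-2 string in L(M) \ L(N).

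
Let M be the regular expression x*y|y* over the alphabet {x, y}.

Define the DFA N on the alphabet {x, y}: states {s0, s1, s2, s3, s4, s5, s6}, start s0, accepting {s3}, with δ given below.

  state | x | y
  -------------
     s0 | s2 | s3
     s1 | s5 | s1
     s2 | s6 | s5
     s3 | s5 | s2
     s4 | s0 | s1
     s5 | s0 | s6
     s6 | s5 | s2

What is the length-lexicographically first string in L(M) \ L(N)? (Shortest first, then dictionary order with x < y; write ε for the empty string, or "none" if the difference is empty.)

ε

The empty string ε is accepted by M but not by N.
Since ε is the unique shortest string, it is the required witness.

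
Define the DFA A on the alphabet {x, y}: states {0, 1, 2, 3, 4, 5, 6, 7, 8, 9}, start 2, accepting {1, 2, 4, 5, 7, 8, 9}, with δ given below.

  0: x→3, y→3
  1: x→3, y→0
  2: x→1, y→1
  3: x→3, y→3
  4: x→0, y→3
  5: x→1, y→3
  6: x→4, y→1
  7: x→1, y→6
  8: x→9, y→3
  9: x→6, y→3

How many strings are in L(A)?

The useful subgraph on states {1, 2} is acyclic, so L(A) is finite; the longest accepting path visits 2 useful states, giving maximum string length 1.
Counting accepting paths from 2 by length: 1 of length 0, 2 of length 1. Total 3.

3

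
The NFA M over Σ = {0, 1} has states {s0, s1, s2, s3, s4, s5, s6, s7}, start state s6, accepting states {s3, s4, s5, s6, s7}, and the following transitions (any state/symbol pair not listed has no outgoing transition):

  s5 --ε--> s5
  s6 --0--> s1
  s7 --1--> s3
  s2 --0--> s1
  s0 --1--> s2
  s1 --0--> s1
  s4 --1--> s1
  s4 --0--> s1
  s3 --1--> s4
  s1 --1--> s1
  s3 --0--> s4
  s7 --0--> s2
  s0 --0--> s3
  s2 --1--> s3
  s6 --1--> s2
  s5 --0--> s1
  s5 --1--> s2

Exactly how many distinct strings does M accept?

The useful subgraph on states {s2, s3, s4, s6} is acyclic, so L(M) is finite; the longest accepting path visits 4 useful states, giving maximum string length 3.
Counting accepting paths from s6 by length: 1 of length 0, 1 of length 2, 2 of length 3. Total 4.

4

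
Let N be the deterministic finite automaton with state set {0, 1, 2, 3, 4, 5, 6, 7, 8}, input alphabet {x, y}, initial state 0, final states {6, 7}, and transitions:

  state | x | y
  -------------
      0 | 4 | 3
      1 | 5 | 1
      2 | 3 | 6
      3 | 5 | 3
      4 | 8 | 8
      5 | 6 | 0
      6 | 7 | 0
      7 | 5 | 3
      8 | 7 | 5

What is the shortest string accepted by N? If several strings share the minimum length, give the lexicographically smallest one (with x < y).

xxx

A breadth-first search from 0 reaches an accepting state first via the path 0 → 4 → 8 → 7 on input xxx.
No string of length < 3 is accepted (BFS exhausts all shorter strings without reaching an accepting state), and xxx is the lexicographically least accepting string of length 3.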